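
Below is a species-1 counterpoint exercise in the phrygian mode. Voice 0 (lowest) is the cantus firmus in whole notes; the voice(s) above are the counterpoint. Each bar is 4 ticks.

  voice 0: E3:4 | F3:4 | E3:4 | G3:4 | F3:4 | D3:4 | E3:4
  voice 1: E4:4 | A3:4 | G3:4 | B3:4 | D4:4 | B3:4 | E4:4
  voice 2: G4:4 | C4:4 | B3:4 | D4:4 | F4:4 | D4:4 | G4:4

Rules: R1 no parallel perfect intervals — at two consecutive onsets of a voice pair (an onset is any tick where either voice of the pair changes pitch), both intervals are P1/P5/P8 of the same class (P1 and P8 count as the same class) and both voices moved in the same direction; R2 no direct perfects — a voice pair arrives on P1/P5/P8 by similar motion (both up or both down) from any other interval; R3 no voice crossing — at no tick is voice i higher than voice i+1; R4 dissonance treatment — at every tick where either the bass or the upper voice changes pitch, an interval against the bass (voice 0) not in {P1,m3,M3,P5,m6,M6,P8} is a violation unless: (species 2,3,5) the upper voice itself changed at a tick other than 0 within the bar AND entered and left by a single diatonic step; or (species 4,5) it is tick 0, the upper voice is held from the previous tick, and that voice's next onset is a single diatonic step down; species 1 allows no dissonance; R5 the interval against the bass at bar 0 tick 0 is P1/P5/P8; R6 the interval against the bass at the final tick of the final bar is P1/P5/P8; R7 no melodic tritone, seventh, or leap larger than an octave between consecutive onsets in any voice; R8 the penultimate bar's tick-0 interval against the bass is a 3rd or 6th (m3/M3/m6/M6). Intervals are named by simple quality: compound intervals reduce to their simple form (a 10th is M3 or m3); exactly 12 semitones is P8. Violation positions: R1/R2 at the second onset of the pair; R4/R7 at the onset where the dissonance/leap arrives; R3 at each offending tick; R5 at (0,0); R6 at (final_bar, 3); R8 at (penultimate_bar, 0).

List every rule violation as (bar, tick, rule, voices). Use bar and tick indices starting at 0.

(0, 0, R5, (0, 2))
(2, 0, R1, (0, 2))
(3, 0, R1, (0, 2))
(5, 0, R1, (0, 2))
(5, 0, R8, (0, 2))
(6, 0, R2, (0, 1))
(6, 3, R6, (0, 2))

bar 0: v0=E3 v1=E4 v2=G4 downbeat m3
bar 1: v0=F3 v1=A3 v2=C4 downbeat P5
bar 2: v0=E3 v1=G3 v2=B3 downbeat P5
bar 3: v0=G3 v1=B3 v2=D4 downbeat P5
bar 4: v0=F3 v1=D4 v2=F4 downbeat P8
bar 5: v0=D3 v1=B3 v2=D4 downbeat P8
bar 6: v0=E3 v1=E4 v2=G4 downbeat m3
  -> R5 @ bar 0 tick 0 v(0, 2): opens on m3
  -> R1 @ bar 2 tick 0 v(0, 2): F3/C4 P5 -> E3/B3 P5 similar
  -> R1 @ bar 3 tick 0 v(0, 2): E3/B3 P5 -> G3/D4 P5 similar
  -> R1 @ bar 5 tick 0 v(0, 2): F3/F4 P8 -> D3/D4 P8 similar
  -> R8 @ bar 5 tick 0 v(0, 2): penult P8 not 3rd/6th
  -> R2 @ bar 6 tick 0 v(0, 1): D3/B3 M6 -> E3/E4 P8 similar
  -> R6 @ bar 6 tick 3 v(0, 2): closes on m3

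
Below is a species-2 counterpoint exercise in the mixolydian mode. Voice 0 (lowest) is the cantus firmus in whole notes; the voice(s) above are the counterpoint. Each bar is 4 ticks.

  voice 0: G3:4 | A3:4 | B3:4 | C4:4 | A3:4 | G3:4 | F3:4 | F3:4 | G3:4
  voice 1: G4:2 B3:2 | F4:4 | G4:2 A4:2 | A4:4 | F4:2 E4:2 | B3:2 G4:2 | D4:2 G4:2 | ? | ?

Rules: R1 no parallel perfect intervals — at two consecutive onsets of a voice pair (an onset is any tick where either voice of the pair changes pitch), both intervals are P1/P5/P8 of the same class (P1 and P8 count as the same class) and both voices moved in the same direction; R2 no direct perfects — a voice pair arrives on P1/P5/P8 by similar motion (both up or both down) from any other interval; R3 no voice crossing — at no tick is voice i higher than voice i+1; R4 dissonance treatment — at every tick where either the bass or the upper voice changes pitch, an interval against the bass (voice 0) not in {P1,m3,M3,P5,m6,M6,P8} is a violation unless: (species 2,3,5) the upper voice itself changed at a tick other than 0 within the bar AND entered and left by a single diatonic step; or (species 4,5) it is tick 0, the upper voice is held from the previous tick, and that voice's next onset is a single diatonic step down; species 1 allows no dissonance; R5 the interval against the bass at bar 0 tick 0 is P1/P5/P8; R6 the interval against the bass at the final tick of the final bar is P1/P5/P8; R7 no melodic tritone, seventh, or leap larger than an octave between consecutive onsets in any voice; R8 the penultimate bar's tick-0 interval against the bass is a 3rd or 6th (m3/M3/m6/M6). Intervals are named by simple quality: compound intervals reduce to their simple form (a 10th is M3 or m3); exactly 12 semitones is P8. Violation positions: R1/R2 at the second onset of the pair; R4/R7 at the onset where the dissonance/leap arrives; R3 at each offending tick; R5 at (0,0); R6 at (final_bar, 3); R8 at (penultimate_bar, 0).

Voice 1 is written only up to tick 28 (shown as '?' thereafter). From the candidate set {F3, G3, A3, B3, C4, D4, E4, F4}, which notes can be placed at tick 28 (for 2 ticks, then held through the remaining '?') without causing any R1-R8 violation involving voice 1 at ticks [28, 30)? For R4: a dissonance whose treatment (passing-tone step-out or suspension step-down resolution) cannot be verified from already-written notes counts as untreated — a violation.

{D4}

F3: violates R7,R8
G3: violates R4,R8
A3: violates R7
B3: violates R4,R8
C4: violates R8
D4: legal
E4: violates R4,R8
F4: violates R8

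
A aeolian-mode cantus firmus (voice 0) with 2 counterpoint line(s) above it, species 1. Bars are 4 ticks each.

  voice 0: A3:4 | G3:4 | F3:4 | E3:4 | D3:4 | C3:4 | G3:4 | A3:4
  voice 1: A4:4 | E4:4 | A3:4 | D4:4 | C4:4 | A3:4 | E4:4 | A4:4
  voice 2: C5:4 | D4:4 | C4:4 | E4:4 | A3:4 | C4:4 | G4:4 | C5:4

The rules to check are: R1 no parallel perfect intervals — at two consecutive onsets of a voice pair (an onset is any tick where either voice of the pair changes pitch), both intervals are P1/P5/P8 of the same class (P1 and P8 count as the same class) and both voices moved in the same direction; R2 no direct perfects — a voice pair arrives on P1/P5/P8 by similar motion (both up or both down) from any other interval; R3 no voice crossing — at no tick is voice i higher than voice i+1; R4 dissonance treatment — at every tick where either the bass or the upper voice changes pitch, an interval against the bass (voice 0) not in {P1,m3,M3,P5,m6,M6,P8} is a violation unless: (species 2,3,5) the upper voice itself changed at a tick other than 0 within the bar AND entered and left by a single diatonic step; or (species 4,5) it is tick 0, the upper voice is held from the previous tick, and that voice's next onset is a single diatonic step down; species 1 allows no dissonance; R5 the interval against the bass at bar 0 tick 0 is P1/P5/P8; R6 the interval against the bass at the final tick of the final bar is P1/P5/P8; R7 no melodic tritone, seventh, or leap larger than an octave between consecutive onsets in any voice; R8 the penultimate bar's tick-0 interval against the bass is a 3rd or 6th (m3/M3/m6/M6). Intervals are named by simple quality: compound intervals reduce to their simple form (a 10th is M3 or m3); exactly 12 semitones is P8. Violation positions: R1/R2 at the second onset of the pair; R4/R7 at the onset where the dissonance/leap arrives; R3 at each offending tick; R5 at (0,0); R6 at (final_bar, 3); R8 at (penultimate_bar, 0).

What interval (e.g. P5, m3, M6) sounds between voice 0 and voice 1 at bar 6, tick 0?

M6

voice 0=G3 voice 1=E4 -> M6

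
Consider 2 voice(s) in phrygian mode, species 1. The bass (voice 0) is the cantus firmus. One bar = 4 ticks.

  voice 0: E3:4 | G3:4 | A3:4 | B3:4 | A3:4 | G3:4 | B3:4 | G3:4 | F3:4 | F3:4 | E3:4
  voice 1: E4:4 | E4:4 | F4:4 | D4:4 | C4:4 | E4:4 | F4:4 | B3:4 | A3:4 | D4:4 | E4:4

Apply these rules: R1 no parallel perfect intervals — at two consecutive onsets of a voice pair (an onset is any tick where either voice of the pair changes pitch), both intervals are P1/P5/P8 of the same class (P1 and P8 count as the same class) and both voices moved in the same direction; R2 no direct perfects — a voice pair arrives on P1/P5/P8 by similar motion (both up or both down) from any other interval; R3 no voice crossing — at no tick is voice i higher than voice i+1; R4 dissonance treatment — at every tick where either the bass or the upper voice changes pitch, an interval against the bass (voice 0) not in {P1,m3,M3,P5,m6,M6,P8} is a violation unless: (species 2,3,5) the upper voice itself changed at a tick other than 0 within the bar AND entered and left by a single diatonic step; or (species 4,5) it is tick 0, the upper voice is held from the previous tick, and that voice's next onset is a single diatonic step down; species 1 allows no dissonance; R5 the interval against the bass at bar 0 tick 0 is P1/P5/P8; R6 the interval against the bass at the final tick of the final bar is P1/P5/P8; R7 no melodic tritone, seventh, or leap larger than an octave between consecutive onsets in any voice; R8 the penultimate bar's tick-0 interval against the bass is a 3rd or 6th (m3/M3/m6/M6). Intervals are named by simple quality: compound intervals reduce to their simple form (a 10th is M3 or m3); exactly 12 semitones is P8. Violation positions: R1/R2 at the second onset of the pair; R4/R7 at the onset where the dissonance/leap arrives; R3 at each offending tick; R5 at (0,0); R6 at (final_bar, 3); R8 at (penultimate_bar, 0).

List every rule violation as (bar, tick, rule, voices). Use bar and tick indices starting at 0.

bar 0: v0=E3 v1=E4 downbeat P8
bar 1: v0=G3 v1=E4 downbeat M6
bar 2: v0=A3 v1=F4 downbeat m6
bar 3: v0=B3 v1=D4 downbeat m3
bar 4: v0=A3 v1=C4 downbeat m3
bar 5: v0=G3 v1=E4 downbeat M6
bar 6: v0=B3 v1=F4 downbeat TT
bar 7: v0=G3 v1=B3 downbeat M3
bar 8: v0=F3 v1=A3 downbeat M3
bar 9: v0=F3 v1=D4 downbeat M6
bar 10: v0=E3 v1=E4 downbeat P8
  -> R4 @ bar 6 tick 0 v(0, 1): B3/F4 TT untreated
  -> R7 @ bar 7 tick 0 v(1,): F4->B3 leap 6st

(6, 0, R4, (0, 1))
(7, 0, R7, (1,))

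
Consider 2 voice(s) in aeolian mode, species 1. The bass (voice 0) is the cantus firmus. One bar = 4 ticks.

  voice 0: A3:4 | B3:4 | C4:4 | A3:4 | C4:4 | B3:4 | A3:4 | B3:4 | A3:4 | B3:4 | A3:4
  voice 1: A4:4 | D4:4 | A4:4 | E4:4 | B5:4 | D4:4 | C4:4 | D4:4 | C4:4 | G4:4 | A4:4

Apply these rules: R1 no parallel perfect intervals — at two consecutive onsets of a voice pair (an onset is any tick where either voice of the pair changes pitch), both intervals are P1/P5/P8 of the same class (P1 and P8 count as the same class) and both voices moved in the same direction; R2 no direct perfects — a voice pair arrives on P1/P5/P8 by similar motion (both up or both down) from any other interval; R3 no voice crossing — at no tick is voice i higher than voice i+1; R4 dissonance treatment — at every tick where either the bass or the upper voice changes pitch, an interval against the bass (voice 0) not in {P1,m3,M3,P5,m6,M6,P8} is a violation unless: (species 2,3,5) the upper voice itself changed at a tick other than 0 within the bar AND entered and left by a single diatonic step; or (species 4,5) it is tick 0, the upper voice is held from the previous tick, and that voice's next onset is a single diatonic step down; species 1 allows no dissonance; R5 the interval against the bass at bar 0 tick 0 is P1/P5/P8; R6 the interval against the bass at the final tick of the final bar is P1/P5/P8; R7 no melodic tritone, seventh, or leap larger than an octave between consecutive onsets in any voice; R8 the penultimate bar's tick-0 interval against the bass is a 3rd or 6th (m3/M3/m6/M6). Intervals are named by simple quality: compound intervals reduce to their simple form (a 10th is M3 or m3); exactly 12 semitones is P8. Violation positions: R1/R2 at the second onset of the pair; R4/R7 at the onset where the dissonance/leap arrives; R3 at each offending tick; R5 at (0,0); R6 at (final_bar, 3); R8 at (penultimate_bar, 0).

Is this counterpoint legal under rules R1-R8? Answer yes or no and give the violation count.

No (4 violations)

bar 0: v0=A3 v1=A4 (P8)
bar 1: v0=B3 v1=D4 (m3)
bar 2: v0=C4 v1=A4 (M6)
bar 3: v0=A3 v1=E4 (P5)
bar 4: v0=C4 v1=B5 (M7)
bar 5: v0=B3 v1=D4 (m3)
bar 6: v0=A3 v1=C4 (m3)
bar 7: v0=B3 v1=D4 (m3)
bar 8: v0=A3 v1=C4 (m3)
bar 9: v0=B3 v1=G4 (m6)
bar 10: v0=A3 v1=A4 (P8)
  R2 @ bar3.0: C4/A4 M6 -> A3/E4 P5 similar
  R4 @ bar4.0: C4/B5 M7 untreated
  R7 @ bar4.0: E4->B5 leap 19st
  R7 @ bar5.0: B5->D4 leap 21st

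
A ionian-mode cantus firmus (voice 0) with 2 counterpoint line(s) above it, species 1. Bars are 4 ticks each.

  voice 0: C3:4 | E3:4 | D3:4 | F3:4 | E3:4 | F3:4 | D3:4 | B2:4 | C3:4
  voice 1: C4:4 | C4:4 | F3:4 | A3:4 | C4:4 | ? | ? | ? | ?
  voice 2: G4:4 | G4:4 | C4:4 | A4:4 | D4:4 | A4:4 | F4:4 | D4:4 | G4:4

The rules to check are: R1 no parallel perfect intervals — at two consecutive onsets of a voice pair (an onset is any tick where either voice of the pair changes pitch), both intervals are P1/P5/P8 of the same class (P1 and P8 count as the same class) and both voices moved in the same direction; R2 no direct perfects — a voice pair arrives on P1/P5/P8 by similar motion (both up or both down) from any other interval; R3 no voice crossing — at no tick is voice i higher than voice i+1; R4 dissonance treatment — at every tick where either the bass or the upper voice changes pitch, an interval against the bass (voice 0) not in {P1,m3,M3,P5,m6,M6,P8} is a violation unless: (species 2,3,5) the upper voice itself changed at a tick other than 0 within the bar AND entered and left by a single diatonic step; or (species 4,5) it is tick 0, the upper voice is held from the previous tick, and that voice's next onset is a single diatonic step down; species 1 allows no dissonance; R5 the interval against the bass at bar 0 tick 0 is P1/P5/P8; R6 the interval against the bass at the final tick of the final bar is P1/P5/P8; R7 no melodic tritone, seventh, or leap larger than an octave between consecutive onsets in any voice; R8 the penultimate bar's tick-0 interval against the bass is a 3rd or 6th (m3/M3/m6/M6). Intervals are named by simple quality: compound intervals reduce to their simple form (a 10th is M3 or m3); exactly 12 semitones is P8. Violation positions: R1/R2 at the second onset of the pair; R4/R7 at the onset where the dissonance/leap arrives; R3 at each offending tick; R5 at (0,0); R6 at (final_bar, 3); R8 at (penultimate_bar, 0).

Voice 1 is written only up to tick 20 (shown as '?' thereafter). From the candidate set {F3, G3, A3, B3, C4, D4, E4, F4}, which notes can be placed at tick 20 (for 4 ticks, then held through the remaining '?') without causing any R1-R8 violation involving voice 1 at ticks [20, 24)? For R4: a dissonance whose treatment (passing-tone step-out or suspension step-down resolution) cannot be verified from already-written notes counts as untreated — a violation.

F3: legal
G3: violates R4
A3: legal
B3: violates R4
C4: legal
D4: violates R2
E4: violates R4
F4: violates R2

{A3, C4, F3}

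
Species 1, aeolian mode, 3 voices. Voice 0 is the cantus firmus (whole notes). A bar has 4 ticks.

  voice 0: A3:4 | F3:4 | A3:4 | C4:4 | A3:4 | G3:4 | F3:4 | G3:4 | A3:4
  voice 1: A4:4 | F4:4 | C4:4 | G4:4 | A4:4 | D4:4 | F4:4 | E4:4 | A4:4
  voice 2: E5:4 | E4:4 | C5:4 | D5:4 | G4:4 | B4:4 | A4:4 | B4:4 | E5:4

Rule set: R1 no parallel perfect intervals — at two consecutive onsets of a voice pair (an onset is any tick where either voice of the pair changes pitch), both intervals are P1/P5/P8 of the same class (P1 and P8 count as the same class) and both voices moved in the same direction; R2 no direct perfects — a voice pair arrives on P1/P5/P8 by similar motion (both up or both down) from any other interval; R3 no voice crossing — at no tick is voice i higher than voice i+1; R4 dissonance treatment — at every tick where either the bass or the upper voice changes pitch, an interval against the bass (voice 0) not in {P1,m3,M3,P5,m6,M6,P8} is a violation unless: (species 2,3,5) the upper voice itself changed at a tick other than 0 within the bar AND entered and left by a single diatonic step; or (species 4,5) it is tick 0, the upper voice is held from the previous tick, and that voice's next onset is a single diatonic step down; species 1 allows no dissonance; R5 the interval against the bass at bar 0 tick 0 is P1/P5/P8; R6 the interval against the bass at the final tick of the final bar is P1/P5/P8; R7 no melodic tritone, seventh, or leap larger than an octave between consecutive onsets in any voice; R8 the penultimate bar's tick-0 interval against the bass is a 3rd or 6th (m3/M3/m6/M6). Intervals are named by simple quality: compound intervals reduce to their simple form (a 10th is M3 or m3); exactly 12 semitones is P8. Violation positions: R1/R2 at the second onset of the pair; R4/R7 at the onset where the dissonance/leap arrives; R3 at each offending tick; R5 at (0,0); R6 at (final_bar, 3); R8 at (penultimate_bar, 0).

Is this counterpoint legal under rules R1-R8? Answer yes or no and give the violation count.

bar 0: v0=A3 v1=A4 v2=E5 (P5)
bar 1: v0=F3 v1=F4 v2=E4 (M7)
bar 2: v0=A3 v1=C4 v2=C5 (m3)
bar 3: v0=C4 v1=G4 v2=D5 (M2)
bar 4: v0=A3 v1=A4 v2=G4 (m7)
bar 5: v0=G3 v1=D4 v2=B4 (M3)
bar 6: v0=F3 v1=F4 v2=A4 (M3)
bar 7: v0=G3 v1=E4 v2=B4 (M3)
bar 8: v0=A3 v1=A4 v2=E5 (P5)
  R1 @ bar1.0: A3/A4 P8 -> F3/F4 P8 similar
  R3 @ bar1.0: F4 above E4
  R4 @ bar1.0: F3/E4 M7 untreated
  R3 @ bar1.1: F4 above E4
  R3 @ bar1.2: F4 above E4
  R3 @ bar1.3: F4 above E4
  R2 @ bar3.0: A3/C4 m3 -> C4/G4 P5 similar
  R2 @ bar3.0: C4/C5 P8 -> G4/D5 P5 similar
  R4 @ bar3.0: C4/D5 M2 untreated
  R3 @ bar4.0: A4 above G4
  R4 @ bar4.0: A3/G4 m7 untreated
  R3 @ bar4.1: A4 above G4
  R3 @ bar4.2: A4 above G4
  R3 @ bar4.3: A4 above G4
  R2 @ bar5.0: A3/A4 P8 -> G3/D4 P5 similar
  R1 @ bar8.0: E4/B4 P5 -> A4/E5 P5 similar
  R2 @ bar8.0: G3/E4 M6 -> A3/A4 P8 similar
  R2 @ bar8.0: G3/B4 M3 -> A3/E5 P5 similar

No (18 violations)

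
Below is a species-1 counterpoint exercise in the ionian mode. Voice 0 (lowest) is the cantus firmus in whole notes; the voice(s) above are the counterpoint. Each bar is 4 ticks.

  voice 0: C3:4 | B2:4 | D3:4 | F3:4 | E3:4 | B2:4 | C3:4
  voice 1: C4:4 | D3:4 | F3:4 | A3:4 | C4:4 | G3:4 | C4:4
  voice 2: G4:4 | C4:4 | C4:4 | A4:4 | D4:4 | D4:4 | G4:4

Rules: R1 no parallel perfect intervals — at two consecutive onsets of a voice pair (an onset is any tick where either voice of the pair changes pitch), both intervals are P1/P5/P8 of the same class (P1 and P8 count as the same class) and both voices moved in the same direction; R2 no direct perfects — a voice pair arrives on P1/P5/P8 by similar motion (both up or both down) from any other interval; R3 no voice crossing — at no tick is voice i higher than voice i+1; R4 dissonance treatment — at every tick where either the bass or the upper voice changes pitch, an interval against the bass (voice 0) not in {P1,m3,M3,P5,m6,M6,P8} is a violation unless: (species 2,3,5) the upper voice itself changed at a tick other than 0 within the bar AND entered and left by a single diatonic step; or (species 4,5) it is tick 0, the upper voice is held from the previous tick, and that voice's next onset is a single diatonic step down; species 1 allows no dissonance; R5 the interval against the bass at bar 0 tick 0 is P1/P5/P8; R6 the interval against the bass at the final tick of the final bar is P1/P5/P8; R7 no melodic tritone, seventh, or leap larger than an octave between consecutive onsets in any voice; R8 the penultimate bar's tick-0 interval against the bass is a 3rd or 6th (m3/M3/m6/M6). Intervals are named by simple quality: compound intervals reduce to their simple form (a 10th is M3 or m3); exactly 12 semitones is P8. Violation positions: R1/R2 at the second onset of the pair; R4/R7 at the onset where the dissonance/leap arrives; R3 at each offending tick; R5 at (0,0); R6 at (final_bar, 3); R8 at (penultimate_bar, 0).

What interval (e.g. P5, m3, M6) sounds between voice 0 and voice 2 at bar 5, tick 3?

m3

voice 0=B2 voice 2=D4 -> m3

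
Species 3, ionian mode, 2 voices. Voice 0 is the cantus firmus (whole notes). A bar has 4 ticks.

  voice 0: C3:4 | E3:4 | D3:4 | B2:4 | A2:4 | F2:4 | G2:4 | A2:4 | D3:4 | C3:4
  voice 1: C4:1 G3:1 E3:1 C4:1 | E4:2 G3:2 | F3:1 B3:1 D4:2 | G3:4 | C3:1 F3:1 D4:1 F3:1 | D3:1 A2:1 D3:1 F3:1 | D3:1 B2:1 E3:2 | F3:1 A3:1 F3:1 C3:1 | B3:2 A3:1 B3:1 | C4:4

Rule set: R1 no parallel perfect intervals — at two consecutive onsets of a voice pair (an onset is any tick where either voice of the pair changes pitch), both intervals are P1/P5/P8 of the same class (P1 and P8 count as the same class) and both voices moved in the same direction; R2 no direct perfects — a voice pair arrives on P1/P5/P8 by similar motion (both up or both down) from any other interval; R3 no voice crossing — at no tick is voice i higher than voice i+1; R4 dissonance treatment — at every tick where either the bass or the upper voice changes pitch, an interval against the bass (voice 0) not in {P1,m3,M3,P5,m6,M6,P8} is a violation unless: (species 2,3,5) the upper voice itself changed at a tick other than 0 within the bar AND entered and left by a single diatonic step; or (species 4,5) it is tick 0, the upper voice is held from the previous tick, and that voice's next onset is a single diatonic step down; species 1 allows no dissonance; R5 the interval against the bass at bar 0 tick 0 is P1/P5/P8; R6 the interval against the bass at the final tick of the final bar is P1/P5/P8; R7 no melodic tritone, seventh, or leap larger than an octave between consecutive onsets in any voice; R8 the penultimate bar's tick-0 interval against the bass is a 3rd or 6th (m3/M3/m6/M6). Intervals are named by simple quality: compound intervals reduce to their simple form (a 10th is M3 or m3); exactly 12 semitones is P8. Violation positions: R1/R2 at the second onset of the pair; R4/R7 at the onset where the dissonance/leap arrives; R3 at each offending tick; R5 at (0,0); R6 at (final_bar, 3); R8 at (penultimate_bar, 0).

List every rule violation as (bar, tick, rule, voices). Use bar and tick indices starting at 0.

bar 0: v0=C3 v1=C4 downbeat P8
bar 1: v0=E3 v1=E4 downbeat P8
bar 2: v0=D3 v1=F3 downbeat m3
bar 3: v0=B2 v1=G3 downbeat m6
bar 4: v0=A2 v1=C3 downbeat m3
bar 5: v0=F2 v1=D3 downbeat M6
bar 6: v0=G2 v1=D3 downbeat P5
bar 7: v0=A2 v1=F3 downbeat m6
bar 8: v0=D3 v1=B3 downbeat M6
bar 9: v0=C3 v1=C4 downbeat P8
  -> R1 @ bar 1 tick 0 v(0, 1): C3/C4 P8 -> E3/E4 P8 similar
  -> R7 @ bar 2 tick 1 v(1,): F3->B3 leap 6st
  -> R4 @ bar 4 tick 2 v(0, 1): A2/D4 P4 untreated
  -> R7 @ bar 8 tick 0 v(1,): C3->B3 leap 11st

(1, 0, R1, (0, 1))
(2, 1, R7, (1,))
(4, 2, R4, (0, 1))
(8, 0, R7, (1,))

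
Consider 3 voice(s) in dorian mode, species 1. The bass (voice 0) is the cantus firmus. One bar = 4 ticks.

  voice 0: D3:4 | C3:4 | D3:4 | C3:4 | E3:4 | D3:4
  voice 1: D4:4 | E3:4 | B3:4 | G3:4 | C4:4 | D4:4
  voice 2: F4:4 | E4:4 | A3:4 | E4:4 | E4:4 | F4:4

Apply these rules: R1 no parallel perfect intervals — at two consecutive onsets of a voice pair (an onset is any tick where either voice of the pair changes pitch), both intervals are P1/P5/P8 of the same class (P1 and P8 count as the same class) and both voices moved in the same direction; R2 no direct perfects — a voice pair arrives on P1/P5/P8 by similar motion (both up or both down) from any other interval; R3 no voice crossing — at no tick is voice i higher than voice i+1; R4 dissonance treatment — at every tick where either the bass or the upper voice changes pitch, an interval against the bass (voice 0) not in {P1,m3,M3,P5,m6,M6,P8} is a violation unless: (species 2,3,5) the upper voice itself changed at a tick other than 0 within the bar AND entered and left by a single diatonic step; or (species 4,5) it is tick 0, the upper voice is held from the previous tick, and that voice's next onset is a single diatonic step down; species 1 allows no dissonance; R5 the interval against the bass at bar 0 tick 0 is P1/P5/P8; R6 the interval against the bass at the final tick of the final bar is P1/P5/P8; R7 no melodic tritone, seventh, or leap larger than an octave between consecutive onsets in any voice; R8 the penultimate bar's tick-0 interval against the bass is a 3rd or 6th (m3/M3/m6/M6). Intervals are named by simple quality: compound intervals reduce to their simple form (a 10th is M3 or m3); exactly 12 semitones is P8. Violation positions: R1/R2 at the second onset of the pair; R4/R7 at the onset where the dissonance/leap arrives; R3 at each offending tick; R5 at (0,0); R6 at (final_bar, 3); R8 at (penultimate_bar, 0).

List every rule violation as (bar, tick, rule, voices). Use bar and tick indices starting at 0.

bar 0: v0=D3 v1=D4 v2=F4 downbeat m3
bar 1: v0=C3 v1=E3 v2=E4 downbeat M3
bar 2: v0=D3 v1=B3 v2=A3 downbeat P5
bar 3: v0=C3 v1=G3 v2=E4 downbeat M3
bar 4: v0=E3 v1=C4 v2=E4 downbeat P8
bar 5: v0=D3 v1=D4 v2=F4 downbeat m3
  -> R5 @ bar 0 tick 0 v(0, 2): opens on m3
  -> R2 @ bar 1 tick 0 v(1, 2): D4/F4 m3 -> E3/E4 P8 similar
  -> R7 @ bar 1 tick 0 v(1,): D4->E3 leap 10st
  -> R3 @ bar 2 tick 0 v(1, 2): B3 above A3
  -> R3 @ bar 2 tick 1 v(1, 2): B3 above A3
  -> R3 @ bar 2 tick 2 v(1, 2): B3 above A3
  -> R3 @ bar 2 tick 3 v(1, 2): B3 above A3
  -> R2 @ bar 3 tick 0 v(0, 1): D3/B3 M6 -> C3/G3 P5 similar
  -> R8 @ bar 4 tick 0 v(0, 2): penult P8 not 3rd/6th
  -> R6 @ bar 5 tick 3 v(0, 2): closes on m3

(0, 0, R5, (0, 2))
(1, 0, R2, (1, 2))
(1, 0, R7, (1,))
(2, 0, R3, (1, 2))
(2, 1, R3, (1, 2))
(2, 2, R3, (1, 2))
(2, 3, R3, (1, 2))
(3, 0, R2, (0, 1))
(4, 0, R8, (0, 2))
(5, 3, R6, (0, 2))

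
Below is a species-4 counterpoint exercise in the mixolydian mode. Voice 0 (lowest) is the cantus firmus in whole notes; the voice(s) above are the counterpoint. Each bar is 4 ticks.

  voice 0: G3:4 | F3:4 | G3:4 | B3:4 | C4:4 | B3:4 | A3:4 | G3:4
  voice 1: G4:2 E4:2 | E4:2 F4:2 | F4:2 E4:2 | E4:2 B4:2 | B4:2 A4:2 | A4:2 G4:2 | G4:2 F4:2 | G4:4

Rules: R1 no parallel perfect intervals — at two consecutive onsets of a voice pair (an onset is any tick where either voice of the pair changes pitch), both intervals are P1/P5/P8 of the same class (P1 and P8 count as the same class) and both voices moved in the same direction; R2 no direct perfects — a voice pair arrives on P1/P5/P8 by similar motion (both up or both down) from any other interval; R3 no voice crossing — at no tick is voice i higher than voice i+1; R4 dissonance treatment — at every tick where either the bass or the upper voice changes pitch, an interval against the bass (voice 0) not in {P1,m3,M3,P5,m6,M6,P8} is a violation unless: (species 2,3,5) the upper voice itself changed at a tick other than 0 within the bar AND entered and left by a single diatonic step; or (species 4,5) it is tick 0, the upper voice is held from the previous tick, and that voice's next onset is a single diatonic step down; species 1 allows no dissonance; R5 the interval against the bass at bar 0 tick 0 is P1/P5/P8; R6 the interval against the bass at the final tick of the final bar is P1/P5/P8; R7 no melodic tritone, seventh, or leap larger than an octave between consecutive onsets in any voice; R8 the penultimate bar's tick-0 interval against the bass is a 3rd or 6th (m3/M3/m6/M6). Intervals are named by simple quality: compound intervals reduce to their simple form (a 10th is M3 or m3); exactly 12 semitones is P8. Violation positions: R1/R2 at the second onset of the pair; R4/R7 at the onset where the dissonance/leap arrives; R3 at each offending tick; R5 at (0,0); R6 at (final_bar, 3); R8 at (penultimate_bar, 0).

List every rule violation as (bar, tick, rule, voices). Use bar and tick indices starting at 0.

(1, 0, R4, (0, 1))
(3, 0, R4, (0, 1))
(6, 0, R8, (0, 1))

bar 0: v0=G3 v1=G4 downbeat P8
bar 1: v0=F3 v1=E4 downbeat M7
bar 2: v0=G3 v1=F4 downbeat m7
bar 3: v0=B3 v1=E4 downbeat P4
bar 4: v0=C4 v1=B4 downbeat M7
bar 5: v0=B3 v1=A4 downbeat m7
bar 6: v0=A3 v1=G4 downbeat m7
bar 7: v0=G3 v1=G4 downbeat P8
  -> R4 @ bar 1 tick 0 v(0, 1): F3/E4 M7 untreated
  -> R4 @ bar 3 tick 0 v(0, 1): B3/E4 P4 untreated
  -> R8 @ bar 6 tick 0 v(0, 1): penult m7 not 3rd/6th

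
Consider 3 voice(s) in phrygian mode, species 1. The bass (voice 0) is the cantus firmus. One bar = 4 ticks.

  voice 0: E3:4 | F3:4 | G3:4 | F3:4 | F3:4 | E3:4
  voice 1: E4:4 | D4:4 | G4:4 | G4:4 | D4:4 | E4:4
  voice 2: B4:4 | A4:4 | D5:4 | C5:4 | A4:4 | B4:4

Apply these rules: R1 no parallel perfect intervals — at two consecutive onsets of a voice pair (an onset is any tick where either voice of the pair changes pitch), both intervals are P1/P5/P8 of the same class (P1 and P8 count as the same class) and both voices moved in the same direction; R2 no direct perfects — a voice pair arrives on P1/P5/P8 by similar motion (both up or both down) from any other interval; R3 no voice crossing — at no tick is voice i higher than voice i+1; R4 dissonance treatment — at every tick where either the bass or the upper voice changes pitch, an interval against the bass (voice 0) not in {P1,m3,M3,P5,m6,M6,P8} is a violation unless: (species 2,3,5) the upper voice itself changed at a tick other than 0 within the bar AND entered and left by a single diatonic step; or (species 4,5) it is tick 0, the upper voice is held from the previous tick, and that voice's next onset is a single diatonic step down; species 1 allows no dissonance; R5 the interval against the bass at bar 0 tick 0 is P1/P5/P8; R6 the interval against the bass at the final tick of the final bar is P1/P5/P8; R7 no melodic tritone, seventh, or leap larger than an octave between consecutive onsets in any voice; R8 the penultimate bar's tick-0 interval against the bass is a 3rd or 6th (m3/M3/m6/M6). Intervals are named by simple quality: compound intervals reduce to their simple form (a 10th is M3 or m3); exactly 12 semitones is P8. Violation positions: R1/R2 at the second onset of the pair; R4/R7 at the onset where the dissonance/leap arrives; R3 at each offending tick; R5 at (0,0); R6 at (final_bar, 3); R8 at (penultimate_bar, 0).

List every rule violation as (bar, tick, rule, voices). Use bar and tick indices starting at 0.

bar 0: v0=E3 v1=E4 v2=B4 downbeat P5
bar 1: v0=F3 v1=D4 v2=A4 downbeat M3
bar 2: v0=G3 v1=G4 v2=D5 downbeat P5
bar 3: v0=F3 v1=G4 v2=C5 downbeat P5
bar 4: v0=F3 v1=D4 v2=A4 downbeat M3
bar 5: v0=E3 v1=E4 v2=B4 downbeat P5
  -> R1 @ bar 1 tick 0 v(1, 2): E4/B4 P5 -> D4/A4 P5 similar
  -> R1 @ bar 2 tick 0 v(1, 2): D4/A4 P5 -> G4/D5 P5 similar
  -> R2 @ bar 2 tick 0 v(0, 1): F3/D4 M6 -> G3/G4 P8 similar
  -> R2 @ bar 2 tick 0 v(0, 2): F3/A4 M3 -> G3/D5 P5 similar
  -> R1 @ bar 3 tick 0 v(0, 2): G3/D5 P5 -> F3/C5 P5 similar
  -> R4 @ bar 3 tick 0 v(0, 1): F3/G4 M2 untreated
  -> R2 @ bar 4 tick 0 v(1, 2): G4/C5 P4 -> D4/A4 P5 similar
  -> R1 @ bar 5 tick 0 v(1, 2): D4/A4 P5 -> E4/B4 P5 similar

(1, 0, R1, (1, 2))
(2, 0, R1, (1, 2))
(2, 0, R2, (0, 1))
(2, 0, R2, (0, 2))
(3, 0, R1, (0, 2))
(3, 0, R4, (0, 1))
(4, 0, R2, (1, 2))
(5, 0, R1, (1, 2))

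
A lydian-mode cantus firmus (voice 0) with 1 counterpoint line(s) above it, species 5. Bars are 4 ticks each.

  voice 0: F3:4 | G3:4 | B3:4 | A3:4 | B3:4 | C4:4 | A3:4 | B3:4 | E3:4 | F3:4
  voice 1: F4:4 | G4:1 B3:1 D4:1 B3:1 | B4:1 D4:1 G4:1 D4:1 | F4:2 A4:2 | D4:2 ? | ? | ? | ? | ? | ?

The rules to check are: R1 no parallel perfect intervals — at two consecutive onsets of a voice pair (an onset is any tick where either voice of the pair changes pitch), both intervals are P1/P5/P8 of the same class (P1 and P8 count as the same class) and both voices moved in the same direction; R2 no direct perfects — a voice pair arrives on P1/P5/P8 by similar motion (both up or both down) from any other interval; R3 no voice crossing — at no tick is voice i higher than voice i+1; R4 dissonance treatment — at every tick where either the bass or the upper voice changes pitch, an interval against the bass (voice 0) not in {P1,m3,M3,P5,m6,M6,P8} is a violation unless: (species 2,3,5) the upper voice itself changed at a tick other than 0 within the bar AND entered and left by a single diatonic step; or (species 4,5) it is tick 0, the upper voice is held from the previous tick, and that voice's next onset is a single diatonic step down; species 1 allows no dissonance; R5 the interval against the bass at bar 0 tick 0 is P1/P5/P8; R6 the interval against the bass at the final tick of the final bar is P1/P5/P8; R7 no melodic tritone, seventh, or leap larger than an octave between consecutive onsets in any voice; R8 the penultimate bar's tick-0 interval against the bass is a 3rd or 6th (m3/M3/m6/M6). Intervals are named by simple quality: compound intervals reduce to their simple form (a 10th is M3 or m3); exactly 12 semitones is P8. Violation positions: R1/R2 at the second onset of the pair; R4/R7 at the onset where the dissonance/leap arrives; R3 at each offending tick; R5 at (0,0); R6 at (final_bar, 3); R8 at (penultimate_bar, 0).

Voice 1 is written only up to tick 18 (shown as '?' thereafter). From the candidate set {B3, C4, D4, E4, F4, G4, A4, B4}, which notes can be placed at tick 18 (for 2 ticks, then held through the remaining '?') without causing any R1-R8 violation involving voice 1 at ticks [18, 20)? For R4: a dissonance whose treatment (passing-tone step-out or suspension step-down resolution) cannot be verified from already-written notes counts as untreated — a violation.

B3: legal
C4: violates R4
D4: legal
E4: violates R4
F4: violates R4
G4: legal
A4: violates R4
B4: legal

{B3, B4, D4, G4}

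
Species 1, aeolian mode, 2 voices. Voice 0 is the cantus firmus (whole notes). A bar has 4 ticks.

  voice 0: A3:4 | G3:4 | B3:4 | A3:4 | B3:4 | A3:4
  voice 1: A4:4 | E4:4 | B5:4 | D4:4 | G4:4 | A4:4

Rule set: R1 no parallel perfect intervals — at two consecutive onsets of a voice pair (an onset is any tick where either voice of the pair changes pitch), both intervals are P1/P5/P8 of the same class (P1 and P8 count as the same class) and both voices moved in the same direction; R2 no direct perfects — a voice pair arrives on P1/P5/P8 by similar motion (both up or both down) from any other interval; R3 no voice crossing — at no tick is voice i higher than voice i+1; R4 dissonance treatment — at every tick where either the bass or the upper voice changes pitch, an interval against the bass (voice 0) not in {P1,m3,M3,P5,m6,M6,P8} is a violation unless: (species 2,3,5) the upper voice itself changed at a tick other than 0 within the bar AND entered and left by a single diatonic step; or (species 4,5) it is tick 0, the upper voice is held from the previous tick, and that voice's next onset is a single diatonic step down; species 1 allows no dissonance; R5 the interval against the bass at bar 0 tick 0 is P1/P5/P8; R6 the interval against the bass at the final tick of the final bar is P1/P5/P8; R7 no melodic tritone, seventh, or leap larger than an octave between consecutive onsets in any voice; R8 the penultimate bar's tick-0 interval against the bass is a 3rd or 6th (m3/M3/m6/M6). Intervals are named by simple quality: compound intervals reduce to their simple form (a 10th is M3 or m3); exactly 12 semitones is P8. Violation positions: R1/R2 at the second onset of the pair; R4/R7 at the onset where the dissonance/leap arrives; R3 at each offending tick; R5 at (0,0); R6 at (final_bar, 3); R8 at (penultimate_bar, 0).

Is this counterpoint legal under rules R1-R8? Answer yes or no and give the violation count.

bar 0: v0=A3 v1=A4 (P8)
bar 1: v0=G3 v1=E4 (M6)
bar 2: v0=B3 v1=B5 (P1)
bar 3: v0=A3 v1=D4 (P4)
bar 4: v0=B3 v1=G4 (m6)
bar 5: v0=A3 v1=A4 (P8)
  R2 @ bar2.0: G3/E4 M6 -> B3/B5 P1 similar
  R7 @ bar2.0: E4->B5 leap 19st
  R4 @ bar3.0: A3/D4 P4 untreated
  R7 @ bar3.0: B5->D4 leap 21st

No (4 violations)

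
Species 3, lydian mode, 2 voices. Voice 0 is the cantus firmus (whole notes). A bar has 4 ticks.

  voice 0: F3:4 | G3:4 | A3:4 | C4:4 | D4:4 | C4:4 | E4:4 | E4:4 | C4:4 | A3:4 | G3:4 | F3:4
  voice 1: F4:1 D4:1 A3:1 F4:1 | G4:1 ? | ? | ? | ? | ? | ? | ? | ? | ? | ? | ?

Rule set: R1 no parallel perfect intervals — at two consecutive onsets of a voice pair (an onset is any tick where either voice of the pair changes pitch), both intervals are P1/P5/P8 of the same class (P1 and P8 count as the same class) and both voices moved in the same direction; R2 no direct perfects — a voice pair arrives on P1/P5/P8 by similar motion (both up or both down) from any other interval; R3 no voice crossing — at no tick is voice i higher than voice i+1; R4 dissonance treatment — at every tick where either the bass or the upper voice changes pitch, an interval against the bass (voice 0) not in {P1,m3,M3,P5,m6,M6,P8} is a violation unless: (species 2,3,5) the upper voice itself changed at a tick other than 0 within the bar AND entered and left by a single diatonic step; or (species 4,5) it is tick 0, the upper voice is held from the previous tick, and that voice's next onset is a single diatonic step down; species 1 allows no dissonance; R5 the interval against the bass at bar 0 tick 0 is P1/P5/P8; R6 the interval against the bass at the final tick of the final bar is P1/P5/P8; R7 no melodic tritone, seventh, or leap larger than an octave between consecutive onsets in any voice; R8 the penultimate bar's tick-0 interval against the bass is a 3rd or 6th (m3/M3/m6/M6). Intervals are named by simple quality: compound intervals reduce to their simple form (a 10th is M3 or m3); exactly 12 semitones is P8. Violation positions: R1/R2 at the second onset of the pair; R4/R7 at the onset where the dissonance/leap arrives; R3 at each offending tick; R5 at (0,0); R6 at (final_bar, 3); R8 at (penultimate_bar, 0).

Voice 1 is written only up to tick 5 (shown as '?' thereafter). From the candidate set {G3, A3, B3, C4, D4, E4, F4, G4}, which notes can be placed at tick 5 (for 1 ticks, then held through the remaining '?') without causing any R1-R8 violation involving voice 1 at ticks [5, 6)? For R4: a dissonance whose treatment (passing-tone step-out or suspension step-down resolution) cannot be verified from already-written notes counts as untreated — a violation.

{B3, D4, E4, G3, G4}

G3: legal
A3: violates R4,R7
B3: legal
C4: violates R4
D4: legal
E4: legal
F4: violates R4
G4: legal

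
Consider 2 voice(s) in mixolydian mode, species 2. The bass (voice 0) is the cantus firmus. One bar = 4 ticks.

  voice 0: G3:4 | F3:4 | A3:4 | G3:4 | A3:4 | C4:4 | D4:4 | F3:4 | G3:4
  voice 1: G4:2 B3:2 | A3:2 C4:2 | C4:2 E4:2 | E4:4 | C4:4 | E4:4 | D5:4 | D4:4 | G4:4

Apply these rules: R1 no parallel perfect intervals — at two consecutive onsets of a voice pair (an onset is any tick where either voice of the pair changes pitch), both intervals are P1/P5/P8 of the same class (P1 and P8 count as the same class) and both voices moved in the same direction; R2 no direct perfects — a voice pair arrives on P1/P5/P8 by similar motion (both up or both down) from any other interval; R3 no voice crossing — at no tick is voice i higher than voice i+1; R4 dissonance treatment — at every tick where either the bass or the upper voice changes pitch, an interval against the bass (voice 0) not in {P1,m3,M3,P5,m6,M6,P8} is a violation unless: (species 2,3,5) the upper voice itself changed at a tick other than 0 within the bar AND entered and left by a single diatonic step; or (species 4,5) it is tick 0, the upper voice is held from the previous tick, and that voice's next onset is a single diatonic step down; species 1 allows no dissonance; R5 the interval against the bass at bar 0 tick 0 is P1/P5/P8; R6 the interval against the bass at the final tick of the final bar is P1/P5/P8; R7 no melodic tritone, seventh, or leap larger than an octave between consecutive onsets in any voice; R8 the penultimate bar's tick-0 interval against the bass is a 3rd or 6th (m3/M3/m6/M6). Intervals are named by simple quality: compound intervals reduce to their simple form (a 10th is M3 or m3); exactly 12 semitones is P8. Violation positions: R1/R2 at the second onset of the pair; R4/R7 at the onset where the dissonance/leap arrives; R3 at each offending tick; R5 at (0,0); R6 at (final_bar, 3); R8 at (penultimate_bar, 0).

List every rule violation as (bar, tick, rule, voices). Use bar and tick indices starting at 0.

bar 0: v0=G3 v1=G4 downbeat P8
bar 1: v0=F3 v1=A3 downbeat M3
bar 2: v0=A3 v1=C4 downbeat m3
bar 3: v0=G3 v1=E4 downbeat M6
bar 4: v0=A3 v1=C4 downbeat m3
bar 5: v0=C4 v1=E4 downbeat M3
bar 6: v0=D4 v1=D5 downbeat P8
bar 7: v0=F3 v1=D4 downbeat M6
bar 8: v0=G3 v1=G4 downbeat P8
  -> R2 @ bar 6 tick 0 v(0, 1): C4/E4 M3 -> D4/D5 P8 similar
  -> R7 @ bar 6 tick 0 v(1,): E4->D5 leap 10st
  -> R2 @ bar 8 tick 0 v(0, 1): F3/D4 M6 -> G3/G4 P8 similar

(6, 0, R2, (0, 1))
(6, 0, R7, (1,))
(8, 0, R2, (0, 1))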